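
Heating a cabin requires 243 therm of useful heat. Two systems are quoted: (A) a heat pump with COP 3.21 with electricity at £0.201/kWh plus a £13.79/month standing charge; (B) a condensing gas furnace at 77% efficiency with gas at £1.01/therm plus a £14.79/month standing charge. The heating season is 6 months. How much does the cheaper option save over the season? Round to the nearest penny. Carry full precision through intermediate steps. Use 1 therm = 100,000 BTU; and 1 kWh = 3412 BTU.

Heat load = 243 therm × 100,000 = 24,300,000 BTU
Gas: input = 24,300,000 / 0.77 = 31,558,442 BTU = 315.6 therm → 315.6 × £1.01 = £318.74; + 6 × £14.79 standing = £407.48
Heat pump: 24,300,000 BTU / 3412 = 7,122 kWh heat; / 3.21 = 2,219 kWh in → × £0.201 = £445.95; + 6 × £13.79 standing = £528.69
Difference = |£407.48 − £528.69| = £121.21

£121.21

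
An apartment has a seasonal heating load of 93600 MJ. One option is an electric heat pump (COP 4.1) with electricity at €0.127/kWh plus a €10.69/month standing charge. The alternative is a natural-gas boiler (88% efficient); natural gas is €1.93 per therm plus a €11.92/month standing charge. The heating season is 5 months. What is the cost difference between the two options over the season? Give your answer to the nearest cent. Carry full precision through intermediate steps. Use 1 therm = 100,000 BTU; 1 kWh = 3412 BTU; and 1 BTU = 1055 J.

€1146.51

Heat load = 93600 MJ = 93,600,000,000 J / 1055 = 88,720,379 BTU
Gas: input = 88,720,379 / 0.88 = 100,818,613 BTU = 1,008 therm → 1,008 × €1.93 = €1,945.80; + 5 × €11.92 standing = €2,005.40
Heat pump: 88,720,379 BTU / 3412 = 26,000 kWh heat; / 4.1 = 6,342 kWh in → × €0.127 = €805.44; + 5 × €10.69 standing = €858.89
Difference = |€2,005.40 − €858.89| = €1,146.51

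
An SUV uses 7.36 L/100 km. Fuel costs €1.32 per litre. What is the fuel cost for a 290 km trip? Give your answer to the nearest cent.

€28.17

Fuel = 7.36 L/100 km × 290 km / 100 = 21.34 L
Cost = 21.34 L × €1.32/L = €28.17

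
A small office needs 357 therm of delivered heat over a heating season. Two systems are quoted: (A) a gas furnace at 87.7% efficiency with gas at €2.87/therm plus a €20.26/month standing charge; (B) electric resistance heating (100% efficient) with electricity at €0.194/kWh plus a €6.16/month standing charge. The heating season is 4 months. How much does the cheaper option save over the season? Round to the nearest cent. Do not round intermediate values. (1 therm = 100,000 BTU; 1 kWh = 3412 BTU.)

Heat load = 357 therm × 100,000 = 35,700,000 BTU
Gas: input = 35,700,000 / 0.877 = 40,706,956 BTU = 407.1 therm → 407.1 × €2.87 = €1,168.29; + 4 × €20.26 standing = €1,249.33
Electric: 35,700,000 BTU / 3412 = 10,460 kWh → × €0.194 = €2,029.84; + 4 × €6.16 standing = €2,054.48
Difference = |€1,249.33 − €2,054.48| = €805.15

€805.15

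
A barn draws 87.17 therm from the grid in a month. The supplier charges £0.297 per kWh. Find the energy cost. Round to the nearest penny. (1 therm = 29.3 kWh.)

87.17 therm × (29.3 kWh/therm) = 2,554 kWh
Cost = 2,554 kWh × £0.297/kWh = £758.56

£758.56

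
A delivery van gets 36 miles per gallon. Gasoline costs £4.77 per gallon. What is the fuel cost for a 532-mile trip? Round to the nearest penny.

Fuel = 532 mi / 36 mpg = 14.78 gal
Cost = 14.78 gal × £4.77/gal = £70.49

£70.49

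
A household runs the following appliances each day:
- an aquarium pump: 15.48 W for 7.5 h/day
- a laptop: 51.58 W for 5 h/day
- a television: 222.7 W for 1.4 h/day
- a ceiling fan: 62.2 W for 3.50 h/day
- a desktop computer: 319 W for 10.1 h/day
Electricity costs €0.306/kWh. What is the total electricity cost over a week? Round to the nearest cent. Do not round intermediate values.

aquarium pump: 15.48 W × 7.5 h × 7 d = 813 Wh = 0.8127 kWh
laptop: 51.58 W × 5 h × 7 d = 1,805 Wh = 1.805 kWh
television: 222.7 W × 1.4 h × 7 d = 2,182 Wh = 2.182 kWh
ceiling fan: 62.2 W × 3.50 h × 7 d = 1,524 Wh = 1.524 kWh
desktop computer: 319 W × 10.1 h × 7 d = 22,553 Wh = 22.55 kWh
Total energy = 0.8127 + 1.805 + 2.182 + 1.524 + 22.55 = 28.88 kWh
Cost = 28.88 kWh × €0.306 = €8.84

€8.84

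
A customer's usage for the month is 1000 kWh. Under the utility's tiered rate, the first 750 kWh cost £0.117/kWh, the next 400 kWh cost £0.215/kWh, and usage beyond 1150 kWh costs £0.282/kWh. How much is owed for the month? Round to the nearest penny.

First 750 kWh × £0.117 = £87.75
Next 250 kWh × £0.215 = £53.75
Remaining tier: 0 kWh (not reached)
Total = £141.50

£141.50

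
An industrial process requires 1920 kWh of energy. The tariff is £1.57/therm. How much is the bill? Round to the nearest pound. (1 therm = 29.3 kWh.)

1920 kWh × (0.03413 therm/kWh) = 65.53 therm
Cost = 65.53 therm × £1.57/therm = £102.88 ≈ £103

£103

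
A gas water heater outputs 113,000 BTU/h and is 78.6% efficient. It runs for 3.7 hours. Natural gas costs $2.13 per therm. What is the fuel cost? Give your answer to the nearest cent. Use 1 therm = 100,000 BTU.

Heat delivered = 113,000 BTU/h × 3.7 h = 418,100 BTU
Gas input = 418,100 / 0.786 = 531,934 BTU
= 531,934 / 100,000 = 5.319 therm
Cost = 5.319 × $2.13/therm = $11.33

$11.33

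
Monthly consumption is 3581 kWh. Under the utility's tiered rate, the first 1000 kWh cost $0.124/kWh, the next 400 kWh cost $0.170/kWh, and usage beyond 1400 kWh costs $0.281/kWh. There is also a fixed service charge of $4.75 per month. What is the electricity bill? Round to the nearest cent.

First 1000 kWh × $0.124 = $124.00
Next 400 kWh × $0.170 = $68.00
Remaining 2181 kWh × $0.281 = $612.86
Energy charge = $804.86; + service $4.75 = $809.61

$809.61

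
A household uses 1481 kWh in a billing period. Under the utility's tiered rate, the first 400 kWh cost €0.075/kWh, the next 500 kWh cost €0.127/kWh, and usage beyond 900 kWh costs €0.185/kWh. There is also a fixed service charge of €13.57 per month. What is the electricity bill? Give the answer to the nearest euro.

First 400 kWh × €0.075 = €30.00
Next 500 kWh × €0.127 = €63.50
Remaining 581 kWh × €0.185 = €107.48
Energy charge = €200.99; + service €13.57 = €214.56 ≈ €215

€215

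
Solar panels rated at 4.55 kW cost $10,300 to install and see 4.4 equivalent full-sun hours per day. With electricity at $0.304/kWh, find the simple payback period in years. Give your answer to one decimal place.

4.6 years

Daily generation = 4.55 kW × 4.4 h = 20.02 kWh
Annual generation = 20.02 × 365 = 7307.3 kWh
Annual savings = 7307.3 × $0.304 = $2,221.42
Payback = $10,300 / $2,221.42 = 4.64 years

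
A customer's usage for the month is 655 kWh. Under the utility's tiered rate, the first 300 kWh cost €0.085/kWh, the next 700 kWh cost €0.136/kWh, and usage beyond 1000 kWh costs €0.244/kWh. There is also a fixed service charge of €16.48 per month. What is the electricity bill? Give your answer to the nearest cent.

€90.26

First 300 kWh × €0.085 = €25.50
Next 355 kWh × €0.136 = €48.28
Remaining tier: 0 kWh (not reached)
Energy charge = €73.78; + service €16.48 = €90.26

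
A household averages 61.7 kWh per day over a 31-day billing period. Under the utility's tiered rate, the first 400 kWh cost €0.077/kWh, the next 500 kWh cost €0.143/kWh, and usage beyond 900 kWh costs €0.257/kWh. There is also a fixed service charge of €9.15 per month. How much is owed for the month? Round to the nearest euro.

Usage = 61.7 kWh/day × 31 days = 1912.7 kWh
First 400 kWh × €0.077 = €30.80
Next 500 kWh × €0.143 = €71.50
Remaining 1012.7 kWh × €0.257 = €260.26
Energy charge = €362.56; + service €9.15 = €371.71 ≈ €372

€372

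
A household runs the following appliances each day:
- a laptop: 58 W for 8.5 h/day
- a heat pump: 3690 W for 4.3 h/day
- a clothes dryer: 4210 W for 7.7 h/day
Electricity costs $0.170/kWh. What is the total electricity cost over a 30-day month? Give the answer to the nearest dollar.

laptop: 58 W × 8.5 h × 30 d = 14,790 Wh = 14.79 kWh
heat pump: 3690 W × 4.3 h × 30 d = 476,010 Wh = 476 kWh
clothes dryer: 4210 W × 7.7 h × 30 d = 972,510 Wh = 972.5 kWh
Total energy = 14.79 + 476 + 972.5 = 1,463 kWh
Cost = 1,463 kWh × $0.170 = $248.76 ≈ $249

$249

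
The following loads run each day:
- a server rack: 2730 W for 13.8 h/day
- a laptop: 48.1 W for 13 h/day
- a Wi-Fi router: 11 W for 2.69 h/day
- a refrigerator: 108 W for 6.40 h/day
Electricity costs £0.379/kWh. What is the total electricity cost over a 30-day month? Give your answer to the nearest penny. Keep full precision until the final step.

£443.66

server rack: 2730 W × 13.8 h × 30 d = 1,130,220 Wh = 1,130 kWh
laptop: 48.1 W × 13 h × 30 d = 18,759 Wh = 18.76 kWh
Wi-Fi router: 11 W × 2.69 h × 30 d = 888 Wh = 0.8877 kWh
refrigerator: 108 W × 6.40 h × 30 d = 20,736 Wh = 20.74 kWh
Total energy = 1,130 + 18.76 + 0.8877 + 20.74 = 1,171 kWh
Cost = 1,171 kWh × £0.379 = £443.66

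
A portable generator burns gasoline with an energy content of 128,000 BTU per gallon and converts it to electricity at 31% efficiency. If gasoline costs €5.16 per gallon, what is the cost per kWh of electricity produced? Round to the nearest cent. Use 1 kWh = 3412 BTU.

€0.44

Electrical output per gallon = 128,000 BTU × 0.31 / 3412 BTU/kWh = 11.63 kWh
Cost per kWh = €5.16 / 11.63 kWh = €0.444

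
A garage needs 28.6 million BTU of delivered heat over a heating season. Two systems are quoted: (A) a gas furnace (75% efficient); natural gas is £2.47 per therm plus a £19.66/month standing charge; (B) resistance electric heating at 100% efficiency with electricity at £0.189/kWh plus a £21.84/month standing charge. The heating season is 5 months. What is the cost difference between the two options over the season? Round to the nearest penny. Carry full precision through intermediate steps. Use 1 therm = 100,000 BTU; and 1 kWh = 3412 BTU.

Heat load = 28.6 × 10⁶ BTU = 28,600,000 BTU
Gas: input = 28,600,000 / 0.75 = 38,133,333 BTU = 381.3 therm → 381.3 × £2.47 = £941.89; + 5 × £19.66 standing = £1,040.19
Electric: 28,600,000 BTU / 3412 = 8,382 kWh → × £0.189 = £1,584.23; + 5 × £21.84 standing = £1,693.43
Difference = |£1,040.19 − £1,693.43| = £653.24

£653.24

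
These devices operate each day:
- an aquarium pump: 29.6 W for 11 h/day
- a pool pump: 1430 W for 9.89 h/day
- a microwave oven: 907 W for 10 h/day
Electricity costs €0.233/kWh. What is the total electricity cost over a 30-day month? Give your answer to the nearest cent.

€164.53

aquarium pump: 29.6 W × 11 h × 30 d = 9,768 Wh = 9.768 kWh
pool pump: 1430 W × 9.89 h × 30 d = 424,281 Wh = 424.3 kWh
microwave oven: 907 W × 10 h × 30 d = 272,100 Wh = 272.1 kWh
Total energy = 9.768 + 424.3 + 272.1 = 706.1 kWh
Cost = 706.1 kWh × €0.233 = €164.53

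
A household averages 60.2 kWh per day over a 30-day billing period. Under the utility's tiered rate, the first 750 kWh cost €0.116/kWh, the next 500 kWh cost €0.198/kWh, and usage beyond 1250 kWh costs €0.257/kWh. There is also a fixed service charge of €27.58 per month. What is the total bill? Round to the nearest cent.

€356.47

Usage = 60.2 kWh/day × 30 days = 1806 kWh
First 750 kWh × €0.116 = €87.00
Next 500 kWh × €0.198 = €99.00
Remaining 556 kWh × €0.257 = €142.89
Energy charge = €328.89; + service €27.58 = €356.47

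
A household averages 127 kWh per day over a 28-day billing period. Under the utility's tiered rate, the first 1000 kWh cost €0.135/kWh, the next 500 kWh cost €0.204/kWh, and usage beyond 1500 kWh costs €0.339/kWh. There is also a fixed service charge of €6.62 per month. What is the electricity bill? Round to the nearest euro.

€941

Usage = 127 kWh/day × 28 days = 3556 kWh
First 1000 kWh × €0.135 = €135.00
Next 500 kWh × €0.204 = €102.00
Remaining 2056 kWh × €0.339 = €696.98
Energy charge = €933.98; + service €6.62 = €940.60 ≈ €941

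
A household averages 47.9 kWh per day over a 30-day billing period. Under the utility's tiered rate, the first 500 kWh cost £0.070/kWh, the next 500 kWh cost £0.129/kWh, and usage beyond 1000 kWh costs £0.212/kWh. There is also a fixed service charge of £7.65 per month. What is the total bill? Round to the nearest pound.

£200

Usage = 47.9 kWh/day × 30 days = 1437 kWh
First 500 kWh × £0.070 = £35.00
Next 500 kWh × £0.129 = £64.50
Remaining 437 kWh × £0.212 = £92.64
Energy charge = £192.14; + service £7.65 = £199.79 ≈ £200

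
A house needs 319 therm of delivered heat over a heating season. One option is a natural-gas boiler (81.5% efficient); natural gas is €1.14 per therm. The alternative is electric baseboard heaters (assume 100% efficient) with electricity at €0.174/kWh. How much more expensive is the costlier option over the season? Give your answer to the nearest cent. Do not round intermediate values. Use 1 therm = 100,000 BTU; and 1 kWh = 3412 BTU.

€1180.58

Heat load = 319 therm × 100,000 = 31,900,000 BTU
Gas: input = 31,900,000 / 0.815 = 39,141,104 BTU = 391.4 therm → 391.4 × €1.14 = €446.21
Electric: 31,900,000 BTU / 3412 = 9,349 kWh → × €0.174 = €1,626.79
Difference = |€446.21 − €1,626.79| = €1,180.58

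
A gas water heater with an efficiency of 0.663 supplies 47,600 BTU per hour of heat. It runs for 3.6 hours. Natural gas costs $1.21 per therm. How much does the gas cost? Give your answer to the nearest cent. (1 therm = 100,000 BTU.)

Heat delivered = 47,600 BTU/h × 3.6 h = 171,360 BTU
Gas input = 171,360 / 0.663 = 258,462 BTU
= 258,462 / 100,000 = 2.585 therm
Cost = 2.585 × $1.21/therm = $3.13

$3.13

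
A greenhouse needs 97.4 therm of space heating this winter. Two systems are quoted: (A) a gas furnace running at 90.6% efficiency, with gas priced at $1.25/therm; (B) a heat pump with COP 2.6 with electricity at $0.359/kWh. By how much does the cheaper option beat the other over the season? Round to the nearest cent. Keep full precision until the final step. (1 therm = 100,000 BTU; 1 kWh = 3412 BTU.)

Heat load = 97.4 therm × 100,000 = 9,740,000 BTU
Gas: input = 9,740,000 / 0.906 = 10,750,552 BTU = 107.5 therm → 107.5 × $1.25 = $134.38
Heat pump: 9,740,000 BTU / 3412 = 2,855 kWh heat; / 2.6 = 1,098 kWh in → × $0.359 = $394.16
Difference = |$134.38 − $394.16| = $259.78

$259.78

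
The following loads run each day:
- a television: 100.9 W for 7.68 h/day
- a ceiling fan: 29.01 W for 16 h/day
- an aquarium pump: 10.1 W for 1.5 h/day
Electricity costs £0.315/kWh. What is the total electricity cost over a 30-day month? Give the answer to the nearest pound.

£12

television: 100.9 W × 7.68 h × 30 d = 23,247 Wh = 23.25 kWh
ceiling fan: 29.01 W × 16 h × 30 d = 13,925 Wh = 13.92 kWh
aquarium pump: 10.1 W × 1.5 h × 30 d = 454 Wh = 0.4545 kWh
Total energy = 23.25 + 13.92 + 0.4545 = 37.63 kWh
Cost = 37.63 kWh × £0.315 = £11.85 ≈ £12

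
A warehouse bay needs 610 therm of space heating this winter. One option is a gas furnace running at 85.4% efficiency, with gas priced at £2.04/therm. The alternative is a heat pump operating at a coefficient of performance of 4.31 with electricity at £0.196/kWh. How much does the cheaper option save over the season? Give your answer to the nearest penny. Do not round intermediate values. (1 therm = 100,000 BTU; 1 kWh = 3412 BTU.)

£644.13

Heat load = 610 therm × 100,000 = 61,000,000 BTU
Gas: input = 61,000,000 / 0.854 = 71,428,571 BTU = 714.3 therm → 714.3 × £2.04 = £1,457.14
Heat pump: 61,000,000 BTU / 3412 = 17,880 kWh heat; / 4.31 = 4,148 kWh in → × £0.196 = £813.02
Difference = |£1,457.14 − £813.02| = £644.13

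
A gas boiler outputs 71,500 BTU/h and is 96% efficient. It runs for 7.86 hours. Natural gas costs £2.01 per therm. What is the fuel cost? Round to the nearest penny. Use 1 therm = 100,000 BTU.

Heat delivered = 71,500 BTU/h × 7.86 h = 561,990 BTU
Gas input = 561,990 / 0.96 = 585,406 BTU
= 585,406 / 100,000 = 5.854 therm
Cost = 5.854 × £2.01/therm = £11.77

£11.77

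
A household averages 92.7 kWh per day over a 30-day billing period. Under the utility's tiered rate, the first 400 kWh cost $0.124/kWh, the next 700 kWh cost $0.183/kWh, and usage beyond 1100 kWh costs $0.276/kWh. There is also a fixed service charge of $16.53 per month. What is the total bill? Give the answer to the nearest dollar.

Usage = 92.7 kWh/day × 30 days = 2781 kWh
First 400 kWh × $0.124 = $49.60
Next 700 kWh × $0.183 = $128.10
Remaining 1681 kWh × $0.276 = $463.96
Energy charge = $641.66; + service $16.53 = $658.19 ≈ $658

$658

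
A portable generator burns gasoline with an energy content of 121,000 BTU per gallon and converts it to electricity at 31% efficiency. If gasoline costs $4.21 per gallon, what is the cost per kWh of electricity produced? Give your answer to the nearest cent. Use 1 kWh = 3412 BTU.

Electrical output per gallon = 121,000 BTU × 0.31 / 3412 BTU/kWh = 10.99 kWh
Cost per kWh = $4.21 / 10.99 kWh = $0.383

$0.38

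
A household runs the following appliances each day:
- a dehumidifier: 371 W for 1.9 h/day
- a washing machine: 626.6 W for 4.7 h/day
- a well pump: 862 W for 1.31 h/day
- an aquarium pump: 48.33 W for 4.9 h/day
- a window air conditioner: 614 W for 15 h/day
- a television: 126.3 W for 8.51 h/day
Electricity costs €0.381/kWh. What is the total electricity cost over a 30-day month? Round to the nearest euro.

€175

dehumidifier: 371 W × 1.9 h × 30 d = 21,147 Wh = 21.15 kWh
washing machine: 626.6 W × 4.7 h × 30 d = 88,351 Wh = 88.35 kWh
well pump: 862 W × 1.31 h × 30 d = 33,877 Wh = 33.88 kWh
aquarium pump: 48.33 W × 4.9 h × 30 d = 7,105 Wh = 7.105 kWh
window air conditioner: 614 W × 15 h × 30 d = 276,300 Wh = 276.3 kWh
television: 126.3 W × 8.51 h × 30 d = 32,244 Wh = 32.24 kWh
Total energy = 21.15 + 88.35 + 33.88 + 7.105 + 276.3 + 32.24 = 459 kWh
Cost = 459 kWh × €0.381 = €174.89 ≈ €175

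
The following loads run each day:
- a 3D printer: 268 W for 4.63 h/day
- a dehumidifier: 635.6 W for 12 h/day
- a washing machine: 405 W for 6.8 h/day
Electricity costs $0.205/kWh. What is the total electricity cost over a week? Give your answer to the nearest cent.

3D printer: 268 W × 4.63 h × 7 d = 8,686 Wh = 8.686 kWh
dehumidifier: 635.6 W × 12 h × 7 d = 53,390 Wh = 53.39 kWh
washing machine: 405 W × 6.8 h × 7 d = 19,278 Wh = 19.28 kWh
Total energy = 8.686 + 53.39 + 19.28 = 81.35 kWh
Cost = 81.35 kWh × $0.205 = $16.68

$16.68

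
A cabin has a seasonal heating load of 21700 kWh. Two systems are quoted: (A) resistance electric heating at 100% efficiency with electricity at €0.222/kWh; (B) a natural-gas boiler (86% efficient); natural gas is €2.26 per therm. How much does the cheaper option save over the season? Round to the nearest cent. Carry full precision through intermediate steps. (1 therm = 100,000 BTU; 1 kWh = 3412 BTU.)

Heat load = 21700 kWh × 3412 = 74,040,400 BTU
Gas: input = 74,040,400 / 0.86 = 86,093,488 BTU = 860.9 therm → 860.9 × €2.26 = €1,945.71
Electric: 74,040,400 BTU / 3412 = 21,700 kWh → × €0.222 = €4,817.40
Difference = |€1,945.71 − €4,817.40| = €2,871.69

€2871.69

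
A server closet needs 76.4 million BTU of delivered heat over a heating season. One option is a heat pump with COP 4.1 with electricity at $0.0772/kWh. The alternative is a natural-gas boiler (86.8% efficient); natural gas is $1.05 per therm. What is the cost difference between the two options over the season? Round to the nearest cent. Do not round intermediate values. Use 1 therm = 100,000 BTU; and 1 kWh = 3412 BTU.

Heat load = 76.4 × 10⁶ BTU = 76,400,000 BTU
Gas: input = 76,400,000 / 0.868 = 88,018,433 BTU = 880.2 therm → 880.2 × $1.05 = $924.19
Heat pump: 76,400,000 BTU / 3412 = 22,390 kWh heat; / 4.1 = 5,461 kWh in → × $0.0772 = $421.62
Difference = |$924.19 − $421.62| = $502.58

$502.58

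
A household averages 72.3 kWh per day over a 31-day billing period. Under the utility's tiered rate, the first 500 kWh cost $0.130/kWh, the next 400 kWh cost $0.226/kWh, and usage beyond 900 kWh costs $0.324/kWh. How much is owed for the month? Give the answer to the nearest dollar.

Usage = 72.3 kWh/day × 31 days = 2241.3 kWh
First 500 kWh × $0.130 = $65.00
Next 400 kWh × $0.226 = $90.40
Remaining 1341.3 kWh × $0.324 = $434.58
Total = $589.98 ≈ $590

$590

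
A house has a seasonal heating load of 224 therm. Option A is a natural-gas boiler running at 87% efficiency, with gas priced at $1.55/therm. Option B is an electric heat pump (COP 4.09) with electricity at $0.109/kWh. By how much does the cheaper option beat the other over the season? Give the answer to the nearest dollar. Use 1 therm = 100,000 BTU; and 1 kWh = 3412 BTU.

Heat load = 224 therm × 100,000 = 22,400,000 BTU
Gas: input = 22,400,000 / 0.870 = 25,747,126 BTU = 257.5 therm → 257.5 × $1.55 = $399.08
Heat pump: 22,400,000 BTU / 3412 = 6,565 kWh heat; / 4.09 = 1,605 kWh in → × $0.109 = $174.96
Difference = |$399.08 − $174.96| = $224.12 ≈ $224

$224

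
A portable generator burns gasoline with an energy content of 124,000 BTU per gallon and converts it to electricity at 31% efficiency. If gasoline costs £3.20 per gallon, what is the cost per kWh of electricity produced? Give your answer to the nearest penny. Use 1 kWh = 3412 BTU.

Electrical output per gallon = 124,000 BTU × 0.31 / 3412 BTU/kWh = 11.27 kWh
Cost per kWh = £3.20 / 11.27 kWh = £0.284

£0.28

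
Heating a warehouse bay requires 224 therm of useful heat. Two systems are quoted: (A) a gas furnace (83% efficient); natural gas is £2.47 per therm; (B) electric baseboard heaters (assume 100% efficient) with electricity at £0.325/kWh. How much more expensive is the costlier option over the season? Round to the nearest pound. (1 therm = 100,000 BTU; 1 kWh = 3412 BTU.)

Heat load = 224 therm × 100,000 = 22,400,000 BTU
Gas: input = 22,400,000 / 0.83 = 26,987,952 BTU = 269.9 therm → 269.9 × £2.47 = £666.60
Electric: 22,400,000 BTU / 3412 = 6,565 kWh → × £0.325 = £2,133.65
Difference = |£666.60 − £2,133.65| = £1,467.04 ≈ £1467

£1467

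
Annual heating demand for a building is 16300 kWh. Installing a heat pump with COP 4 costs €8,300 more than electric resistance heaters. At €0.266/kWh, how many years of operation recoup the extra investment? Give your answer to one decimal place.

Resistance: 16300 kWh × €0.266 = €4,335.80/yr
Heat pump: 16300 / 4 = 4075 kWh in → × €0.266 = €1,083.95/yr
Annual savings = €3,251.85
Payback = €8,300 / €3,251.85 = 2.55 years

2.6 years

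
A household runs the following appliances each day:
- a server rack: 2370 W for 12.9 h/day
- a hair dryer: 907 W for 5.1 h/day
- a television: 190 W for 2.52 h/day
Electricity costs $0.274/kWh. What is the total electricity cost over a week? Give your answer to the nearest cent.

server rack: 2370 W × 12.9 h × 7 d = 214,011 Wh = 214 kWh
hair dryer: 907 W × 5.1 h × 7 d = 32,380 Wh = 32.38 kWh
television: 190 W × 2.52 h × 7 d = 3,352 Wh = 3.352 kWh
Total energy = 214 + 32.38 + 3.352 = 249.7 kWh
Cost = 249.7 kWh × $0.274 = $68.43

$68.43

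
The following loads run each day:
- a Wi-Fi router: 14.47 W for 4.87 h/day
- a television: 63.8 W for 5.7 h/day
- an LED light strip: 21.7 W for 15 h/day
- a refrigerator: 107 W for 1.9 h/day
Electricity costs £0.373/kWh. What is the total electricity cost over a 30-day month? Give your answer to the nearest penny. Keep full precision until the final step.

£10.78

Wi-Fi router: 14.47 W × 4.87 h × 30 d = 2,114 Wh = 2.114 kWh
television: 63.8 W × 5.7 h × 30 d = 10,910 Wh = 10.91 kWh
LED light strip: 21.7 W × 15 h × 30 d = 9,765 Wh = 9.765 kWh
refrigerator: 107 W × 1.9 h × 30 d = 6,099 Wh = 6.099 kWh
Total energy = 2.114 + 10.91 + 9.765 + 6.099 = 28.89 kWh
Cost = 28.89 kWh × £0.373 = £10.78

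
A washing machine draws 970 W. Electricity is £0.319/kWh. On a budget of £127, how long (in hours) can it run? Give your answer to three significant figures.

410 h

Energy budget = £127 / £0.319 per kWh = 398.1 kWh = 398,119 Wh
Runtime = 398,119 Wh / 970 W = 410.4 h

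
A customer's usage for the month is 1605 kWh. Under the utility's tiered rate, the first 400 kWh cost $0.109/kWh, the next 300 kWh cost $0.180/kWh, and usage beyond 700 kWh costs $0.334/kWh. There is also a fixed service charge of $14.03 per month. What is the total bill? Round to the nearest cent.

$413.90

First 400 kWh × $0.109 = $43.60
Next 300 kWh × $0.180 = $54.00
Remaining 905 kWh × $0.334 = $302.27
Energy charge = $399.87; + service $14.03 = $413.90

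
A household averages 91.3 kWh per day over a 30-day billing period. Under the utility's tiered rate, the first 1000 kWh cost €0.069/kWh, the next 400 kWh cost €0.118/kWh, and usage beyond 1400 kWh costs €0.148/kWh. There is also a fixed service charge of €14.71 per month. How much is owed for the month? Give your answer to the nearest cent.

Usage = 91.3 kWh/day × 30 days = 2739 kWh
First 1000 kWh × €0.069 = €69.00
Next 400 kWh × €0.118 = €47.20
Remaining 1339 kWh × €0.148 = €198.17
Energy charge = €314.37; + service €14.71 = €329.08

€329.08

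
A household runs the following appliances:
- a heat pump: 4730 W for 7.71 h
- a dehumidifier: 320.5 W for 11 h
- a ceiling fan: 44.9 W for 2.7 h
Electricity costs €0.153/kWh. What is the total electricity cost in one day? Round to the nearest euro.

€6

heat pump: 4730 W × 7.71 h = 36,468 Wh = 36.47 kWh
dehumidifier: 320.5 W × 11 h = 3,526 Wh = 3.526 kWh
ceiling fan: 44.9 W × 2.7 h = 121 Wh = 0.1212 kWh
Total energy = 36.47 + 3.526 + 0.1212 = 40.12 kWh
Cost = 40.12 kWh × €0.153 = €6.14 ≈ €6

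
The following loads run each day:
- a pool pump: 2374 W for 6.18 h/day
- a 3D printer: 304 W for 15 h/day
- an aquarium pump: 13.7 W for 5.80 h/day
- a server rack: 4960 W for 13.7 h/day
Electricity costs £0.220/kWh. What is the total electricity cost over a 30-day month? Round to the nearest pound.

£576

pool pump: 2374 W × 6.18 h × 30 d = 440,140 Wh = 440.1 kWh
3D printer: 304 W × 15 h × 30 d = 136,800 Wh = 136.8 kWh
aquarium pump: 13.7 W × 5.80 h × 30 d = 2,384 Wh = 2.384 kWh
server rack: 4960 W × 13.7 h × 30 d = 2,038,560 Wh = 2,039 kWh
Total energy = 440.1 + 136.8 + 2.384 + 2,039 = 2,618 kWh
Cost = 2,618 kWh × £0.220 = £575.93 ≈ £576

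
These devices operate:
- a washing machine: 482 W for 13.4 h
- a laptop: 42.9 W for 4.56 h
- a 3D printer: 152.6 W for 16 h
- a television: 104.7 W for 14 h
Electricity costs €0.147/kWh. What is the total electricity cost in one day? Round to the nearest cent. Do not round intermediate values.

washing machine: 482 W × 13.4 h = 6,459 Wh = 6.459 kWh
laptop: 42.9 W × 4.56 h = 196 Wh = 0.1956 kWh
3D printer: 152.6 W × 16 h = 2,442 Wh = 2.442 kWh
television: 104.7 W × 14 h = 1,466 Wh = 1.466 kWh
Total energy = 6.459 + 0.1956 + 2.442 + 1.466 = 10.56 kWh
Cost = 10.56 kWh × €0.147 = €1.55

€1.55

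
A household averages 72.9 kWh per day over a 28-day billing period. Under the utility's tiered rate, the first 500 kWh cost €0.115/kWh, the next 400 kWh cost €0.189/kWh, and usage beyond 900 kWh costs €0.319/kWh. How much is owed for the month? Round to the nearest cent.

€497.14

Usage = 72.9 kWh/day × 28 days = 2041.2 kWh
First 500 kWh × €0.115 = €57.50
Next 400 kWh × €0.189 = €75.60
Remaining 1141.2 kWh × €0.319 = €364.04
Total = €497.14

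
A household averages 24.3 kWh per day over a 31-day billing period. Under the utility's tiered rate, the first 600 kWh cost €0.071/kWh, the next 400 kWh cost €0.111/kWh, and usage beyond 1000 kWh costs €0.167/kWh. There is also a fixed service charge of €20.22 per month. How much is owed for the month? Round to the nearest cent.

€79.84

Usage = 24.3 kWh/day × 31 days = 753.3 kWh
First 600 kWh × €0.071 = €42.60
Next 153.3 kWh × €0.111 = €17.02
Remaining tier: 0 kWh (not reached)
Energy charge = €59.62; + service €20.22 = €79.84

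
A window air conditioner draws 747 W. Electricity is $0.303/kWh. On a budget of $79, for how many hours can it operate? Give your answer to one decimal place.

Energy budget = $79 / $0.303 per kWh = 260.7 kWh = 260,726 Wh
Runtime = 260,726 Wh / 747 W = 349 h

349.0 h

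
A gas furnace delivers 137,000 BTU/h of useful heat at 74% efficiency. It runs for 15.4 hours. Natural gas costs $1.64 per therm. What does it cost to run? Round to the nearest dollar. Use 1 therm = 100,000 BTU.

$47

Heat delivered = 137,000 BTU/h × 15.4 h = 2,109,800 BTU
Gas input = 2,109,800 / 0.74 = 2,851,081 BTU
= 2,851,081 / 100,000 = 28.51 therm
Cost = 28.51 × $1.64/therm = $46.76 ≈ $47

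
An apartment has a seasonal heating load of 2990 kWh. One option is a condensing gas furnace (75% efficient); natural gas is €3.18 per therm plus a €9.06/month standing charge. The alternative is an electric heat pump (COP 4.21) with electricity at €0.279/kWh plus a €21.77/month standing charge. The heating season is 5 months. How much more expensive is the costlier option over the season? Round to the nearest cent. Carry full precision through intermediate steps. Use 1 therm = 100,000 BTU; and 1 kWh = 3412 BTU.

Heat load = 2990 kWh × 3412 = 10,201,880 BTU
Gas: input = 10,201,880 / 0.75 = 13,602,507 BTU = 136 therm → 136 × €3.18 = €432.56; + 5 × €9.06 standing = €477.86
Heat pump: 10,201,880 BTU / 3412 = 2,990 kWh heat; / 4.21 = 710.2 kWh in → × €0.279 = €198.15; + 5 × €21.77 standing = €307.00
Difference = |€477.86 − €307.00| = €170.86

€170.86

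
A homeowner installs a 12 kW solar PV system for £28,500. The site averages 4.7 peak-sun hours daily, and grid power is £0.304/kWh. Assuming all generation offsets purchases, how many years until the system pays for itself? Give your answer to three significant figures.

Daily generation = 12 kW × 4.7 h = 56.4 kWh
Annual generation = 56.4 × 365 = 20586 kWh
Annual savings = 20586 × £0.304 = £6,258.14
Payback = £28,500 / £6,258.14 = 4.55 years

4.55 years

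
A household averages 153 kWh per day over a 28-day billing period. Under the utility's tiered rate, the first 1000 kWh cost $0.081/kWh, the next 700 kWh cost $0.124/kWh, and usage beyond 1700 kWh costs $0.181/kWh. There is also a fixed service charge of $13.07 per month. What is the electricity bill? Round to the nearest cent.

$648.57

Usage = 153 kWh/day × 28 days = 4284 kWh
First 1000 kWh × $0.081 = $81.00
Next 700 kWh × $0.124 = $86.80
Remaining 2584 kWh × $0.181 = $467.70
Energy charge = $635.50; + service $13.07 = $648.57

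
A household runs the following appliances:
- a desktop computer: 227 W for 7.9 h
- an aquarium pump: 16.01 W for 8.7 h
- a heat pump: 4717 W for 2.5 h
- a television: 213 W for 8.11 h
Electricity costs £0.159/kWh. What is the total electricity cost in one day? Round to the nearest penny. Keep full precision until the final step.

desktop computer: 227 W × 7.9 h = 1,793 Wh = 1.793 kWh
aquarium pump: 16.01 W × 8.7 h = 139 Wh = 0.1393 kWh
heat pump: 4717 W × 2.5 h = 11,792 Wh = 11.79 kWh
television: 213 W × 8.11 h = 1,727 Wh = 1.727 kWh
Total energy = 1.793 + 0.1393 + 11.79 + 1.727 = 15.45 kWh
Cost = 15.45 kWh × £0.159 = £2.46

£2.46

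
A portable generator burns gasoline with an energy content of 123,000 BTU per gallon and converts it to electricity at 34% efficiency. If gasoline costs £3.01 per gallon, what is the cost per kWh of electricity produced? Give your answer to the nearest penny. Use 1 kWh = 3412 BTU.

Electrical output per gallon = 123,000 BTU × 0.34 / 3412 BTU/kWh = 12.26 kWh
Cost per kWh = £3.01 / 12.26 kWh = £0.246

£0.25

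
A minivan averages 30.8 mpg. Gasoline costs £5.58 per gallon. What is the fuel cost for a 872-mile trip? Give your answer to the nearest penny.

£157.98

Fuel = 872 mi / 30.8 mpg = 28.31 gal
Cost = 28.31 gal × £5.58/gal = £157.98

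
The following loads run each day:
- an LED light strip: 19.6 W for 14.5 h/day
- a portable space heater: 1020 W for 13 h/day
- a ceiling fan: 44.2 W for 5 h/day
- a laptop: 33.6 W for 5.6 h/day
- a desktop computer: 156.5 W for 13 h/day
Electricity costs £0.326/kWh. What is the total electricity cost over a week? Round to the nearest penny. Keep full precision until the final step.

LED light strip: 19.6 W × 14.5 h × 7 d = 1,989 Wh = 1.989 kWh
portable space heater: 1020 W × 13 h × 7 d = 92,820 Wh = 92.82 kWh
ceiling fan: 44.2 W × 5 h × 7 d = 1,547 Wh = 1.547 kWh
laptop: 33.6 W × 5.6 h × 7 d = 1,317 Wh = 1.317 kWh
desktop computer: 156.5 W × 13 h × 7 d = 14,242 Wh = 14.24 kWh
Total energy = 1.989 + 92.82 + 1.547 + 1.317 + 14.24 = 111.9 kWh
Cost = 111.9 kWh × £0.326 = £36.48

£36.48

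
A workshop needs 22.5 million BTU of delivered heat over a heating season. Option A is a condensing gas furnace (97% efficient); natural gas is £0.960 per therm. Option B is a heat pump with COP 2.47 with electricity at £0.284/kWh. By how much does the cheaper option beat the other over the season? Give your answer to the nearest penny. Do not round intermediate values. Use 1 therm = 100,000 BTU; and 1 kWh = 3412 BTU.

£535.54

Heat load = 22.5 × 10⁶ BTU = 22,500,000 BTU
Gas: input = 22,500,000 / 0.97 = 23,195,876 BTU = 232 therm → 232 × £0.960 = £222.68
Heat pump: 22,500,000 BTU / 3412 = 6,594 kWh heat; / 2.47 = 2,670 kWh in → × £0.284 = £758.22
Difference = |£222.68 − £758.22| = £535.54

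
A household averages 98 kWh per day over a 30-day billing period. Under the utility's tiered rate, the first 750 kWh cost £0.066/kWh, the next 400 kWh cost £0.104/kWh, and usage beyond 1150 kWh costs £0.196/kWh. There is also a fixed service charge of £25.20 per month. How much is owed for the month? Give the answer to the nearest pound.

£467

Usage = 98 kWh/day × 30 days = 2940 kWh
First 750 kWh × £0.066 = £49.50
Next 400 kWh × £0.104 = £41.60
Remaining 1790 kWh × £0.196 = £350.84
Energy charge = £441.94; + service £25.20 = £467.14 ≈ £467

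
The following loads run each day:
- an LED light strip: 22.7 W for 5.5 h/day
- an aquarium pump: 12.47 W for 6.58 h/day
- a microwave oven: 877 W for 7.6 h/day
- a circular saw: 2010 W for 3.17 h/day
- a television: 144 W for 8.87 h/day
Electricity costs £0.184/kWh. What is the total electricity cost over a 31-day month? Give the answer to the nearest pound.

£83

LED light strip: 22.7 W × 5.5 h × 31 d = 3,870 Wh = 3.87 kWh
aquarium pump: 12.47 W × 6.58 h × 31 d = 2,544 Wh = 2.544 kWh
microwave oven: 877 W × 7.6 h × 31 d = 206,621 Wh = 206.6 kWh
circular saw: 2010 W × 3.17 h × 31 d = 197,523 Wh = 197.5 kWh
television: 144 W × 8.87 h × 31 d = 39,596 Wh = 39.6 kWh
Total energy = 3.87 + 2.544 + 206.6 + 197.5 + 39.6 = 450.2 kWh
Cost = 450.2 kWh × £0.184 = £82.83 ≈ £83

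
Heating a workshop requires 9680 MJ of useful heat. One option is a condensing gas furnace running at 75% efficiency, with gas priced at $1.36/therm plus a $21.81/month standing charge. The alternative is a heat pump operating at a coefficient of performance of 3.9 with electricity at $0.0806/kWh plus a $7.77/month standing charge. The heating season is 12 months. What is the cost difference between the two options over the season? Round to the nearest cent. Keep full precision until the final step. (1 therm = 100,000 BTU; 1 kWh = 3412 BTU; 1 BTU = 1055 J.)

Heat load = 9680 MJ = 9,680,000,000 J / 1055 = 9,175,355 BTU
Gas: input = 9,175,355 / 0.75 = 12,233,807 BTU = 122.3 therm → 122.3 × $1.36 = $166.38; + 12 × $21.81 standing = $428.10
Heat pump: 9,175,355 BTU / 3412 = 2,689 kWh heat; / 3.9 = 689.5 kWh in → × $0.0806 = $55.58; + 12 × $7.77 standing = $148.82
Difference = |$428.10 − $148.82| = $279.28

$279.28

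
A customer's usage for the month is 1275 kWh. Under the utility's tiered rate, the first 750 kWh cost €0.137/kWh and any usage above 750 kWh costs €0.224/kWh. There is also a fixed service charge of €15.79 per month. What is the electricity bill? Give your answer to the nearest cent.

€236.14

First 750 kWh × €0.137 = €102.75
Remaining 525 kWh × €0.224 = €117.60
Energy charge = €220.35; + service €15.79 = €236.14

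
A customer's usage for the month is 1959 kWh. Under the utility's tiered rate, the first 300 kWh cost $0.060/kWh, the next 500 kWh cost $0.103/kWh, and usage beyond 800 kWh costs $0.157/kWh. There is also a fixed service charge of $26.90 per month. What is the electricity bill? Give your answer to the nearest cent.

First 300 kWh × $0.060 = $18.00
Next 500 kWh × $0.103 = $51.50
Remaining 1159 kWh × $0.157 = $181.96
Energy charge = $251.46; + service $26.90 = $278.36

$278.36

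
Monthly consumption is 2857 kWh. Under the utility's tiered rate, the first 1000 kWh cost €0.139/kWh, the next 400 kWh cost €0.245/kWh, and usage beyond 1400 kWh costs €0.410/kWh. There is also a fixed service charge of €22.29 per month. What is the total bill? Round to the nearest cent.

€856.66

First 1000 kWh × €0.139 = €139.00
Next 400 kWh × €0.245 = €98.00
Remaining 1457 kWh × €0.410 = €597.37
Energy charge = €834.37; + service €22.29 = €856.66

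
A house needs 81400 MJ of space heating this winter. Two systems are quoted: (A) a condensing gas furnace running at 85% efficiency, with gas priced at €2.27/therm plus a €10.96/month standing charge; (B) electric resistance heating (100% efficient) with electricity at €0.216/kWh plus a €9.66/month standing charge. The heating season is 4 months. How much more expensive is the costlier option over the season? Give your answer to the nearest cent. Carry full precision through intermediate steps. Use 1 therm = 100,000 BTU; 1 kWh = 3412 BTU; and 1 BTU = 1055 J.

Heat load = 81400 MJ = 81,400,000,000 J / 1055 = 77,156,398 BTU
Gas: input = 77,156,398 / 0.85 = 90,772,233 BTU = 907.7 therm → 907.7 × €2.27 = €2,060.53; + 4 × €10.96 standing = €2,104.37
Electric: 77,156,398 BTU / 3412 = 22,610 kWh → × €0.216 = €4,884.46; + 4 × €9.66 standing = €4,923.10
Difference = |€2,104.37 − €4,923.10| = €2,818.73

€2818.73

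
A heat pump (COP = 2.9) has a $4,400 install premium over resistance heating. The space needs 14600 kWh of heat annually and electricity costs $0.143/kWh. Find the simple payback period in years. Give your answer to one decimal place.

Resistance: 14600 kWh × $0.143 = $2,087.80/yr
Heat pump: 14600 / 2.9 = 5034 kWh in → × $0.143 = $719.93/yr
Annual savings = $1,367.87
Payback = $4,400 / $1,367.87 = 3.22 years

3.2 years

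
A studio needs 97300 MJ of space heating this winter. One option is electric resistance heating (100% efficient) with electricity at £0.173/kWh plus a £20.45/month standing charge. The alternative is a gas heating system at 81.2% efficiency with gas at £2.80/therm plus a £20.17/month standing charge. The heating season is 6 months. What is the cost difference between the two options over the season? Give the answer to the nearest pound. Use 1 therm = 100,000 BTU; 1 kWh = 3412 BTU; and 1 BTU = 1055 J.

£1498

Heat load = 97300 MJ = 97,300,000,000 J / 1055 = 92,227,488 BTU
Gas: input = 92,227,488 / 0.812 = 113,580,650 BTU = 1,136 therm → 1,136 × £2.80 = £3,180.26; + 6 × £20.17 standing = £3,301.28
Electric: 92,227,488 BTU / 3412 = 27,030 kWh → × £0.173 = £4,676.25; + 6 × £20.45 standing = £4,798.95
Difference = |£3,301.28 − £4,798.95| = £1,497.67 ≈ £1498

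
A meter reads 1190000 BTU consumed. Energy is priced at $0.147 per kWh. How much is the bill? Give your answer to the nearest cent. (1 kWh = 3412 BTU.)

1190000 BTU × (0.00029308 kWh/BTU) = 348.8 kWh
Cost = 348.8 kWh × $0.147/kWh = $51.27

$51.27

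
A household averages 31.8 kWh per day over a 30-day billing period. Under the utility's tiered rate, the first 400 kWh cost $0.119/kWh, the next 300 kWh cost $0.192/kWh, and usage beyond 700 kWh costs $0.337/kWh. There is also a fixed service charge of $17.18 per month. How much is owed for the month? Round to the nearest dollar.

Usage = 31.8 kWh/day × 30 days = 954 kWh
First 400 kWh × $0.119 = $47.60
Next 300 kWh × $0.192 = $57.60
Remaining 254 kWh × $0.337 = $85.60
Energy charge = $190.80; + service $17.18 = $207.98 ≈ $208

$208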